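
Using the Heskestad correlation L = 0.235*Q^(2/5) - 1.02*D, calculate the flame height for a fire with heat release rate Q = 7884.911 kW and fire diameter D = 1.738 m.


Q^(2/5) = 36.201
0.235 * Q^(2/5) = 8.5072
1.02 * D = 1.7728
L = 6.7344 m

6.7344 m


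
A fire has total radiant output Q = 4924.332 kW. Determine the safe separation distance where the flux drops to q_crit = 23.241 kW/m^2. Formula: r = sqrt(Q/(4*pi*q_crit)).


4*pi*q_crit = 292.06
Q/(4*pi*q_crit) = 16.861
r = sqrt(16.861) = 4.1062 m

4.1062 m


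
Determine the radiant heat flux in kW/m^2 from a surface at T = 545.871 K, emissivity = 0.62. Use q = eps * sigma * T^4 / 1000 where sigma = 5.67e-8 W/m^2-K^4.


T^4 = 8.8789e+10
q = 0.62 * 5.67e-8 * 8.8789e+10 / 1000 = 3.1213 kW/m^2

3.1213 kW/m^2


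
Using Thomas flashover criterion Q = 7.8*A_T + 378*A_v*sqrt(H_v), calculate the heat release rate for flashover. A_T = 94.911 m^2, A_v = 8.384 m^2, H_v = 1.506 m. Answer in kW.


7.8*A_T = 740.31
sqrt(H_v) = 1.2272
378*A_v*sqrt(H_v) = 3889.2
Q = 740.31 + 3889.2 = 4629.5 kW

4629.5 kW


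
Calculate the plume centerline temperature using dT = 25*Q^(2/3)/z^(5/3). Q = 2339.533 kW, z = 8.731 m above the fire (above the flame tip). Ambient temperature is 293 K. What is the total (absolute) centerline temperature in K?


Q^(2/3) = 176.23
z^(5/3) = 37.020
dT = 25 * 176.23 / 37.020 = 119.01 K
T = 293 + 119.01 = 412.01 K

412.01 K


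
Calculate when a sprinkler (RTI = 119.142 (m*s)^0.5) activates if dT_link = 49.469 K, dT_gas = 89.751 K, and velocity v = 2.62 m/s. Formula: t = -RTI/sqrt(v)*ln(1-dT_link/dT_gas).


dT_link/dT_gas = 0.55118
ln(1 - 0.55118) = -0.80113
t = -119.142 / sqrt(2.62) * -0.80113 = 58.968 s

58.968 s


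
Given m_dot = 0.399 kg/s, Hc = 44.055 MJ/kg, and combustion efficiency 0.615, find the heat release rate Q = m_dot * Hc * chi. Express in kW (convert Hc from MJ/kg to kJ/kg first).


Hc = 44.055 MJ/kg = 44.055 * 1000 kJ/kg = 44055 kJ/kg
Q = 0.399 kg/s * 44055 kJ/kg * 0.615 = 10810 kW

10810 kW


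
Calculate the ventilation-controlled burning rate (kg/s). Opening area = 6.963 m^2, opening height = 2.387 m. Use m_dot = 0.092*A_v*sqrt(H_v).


sqrt(H_v) = 1.5450
m_dot = 0.092 * 6.963 * 1.5450 = 0.98972 kg/s

0.98972 kg/s


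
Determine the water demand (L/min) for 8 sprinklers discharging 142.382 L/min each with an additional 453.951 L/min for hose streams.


Sprinkler demand = 8 * 142.382 = 1139.056 L/min
Total = 1139.056 + 453.951 = 1593.007 L/min

1593.007 L/min


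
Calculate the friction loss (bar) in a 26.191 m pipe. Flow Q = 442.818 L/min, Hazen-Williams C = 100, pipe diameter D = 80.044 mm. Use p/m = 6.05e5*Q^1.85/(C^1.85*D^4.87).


Q^1.85 = 78617
C^1.85 = 5011.9
D^4.87 = 1.8587e+09
p/m = 0.0051058 bar/m
p_total = 0.0051058 * 26.191 = 0.13373 bar

0.13373 bar


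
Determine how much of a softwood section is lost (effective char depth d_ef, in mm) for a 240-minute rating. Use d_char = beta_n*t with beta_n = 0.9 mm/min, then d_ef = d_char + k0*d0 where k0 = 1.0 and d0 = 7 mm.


d_char = 0.9 * 240 = 216 mm
d_ef = 216 + 1.0*7 = 223 mm

223 mm


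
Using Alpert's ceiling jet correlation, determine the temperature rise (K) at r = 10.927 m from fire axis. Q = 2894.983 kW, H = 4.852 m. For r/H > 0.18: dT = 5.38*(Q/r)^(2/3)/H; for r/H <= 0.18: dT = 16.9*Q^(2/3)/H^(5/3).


r/H = 10.927 / 4.852 = 2.2521
r/H > 0.18, so dT = 5.38*(Q/r)^(2/3)/H
Q/r = 264.94
(Q/r)^(2/3) = 41.251
dT = 5.38 * 41.251 / 4.852 = 45.740 K

45.740 K


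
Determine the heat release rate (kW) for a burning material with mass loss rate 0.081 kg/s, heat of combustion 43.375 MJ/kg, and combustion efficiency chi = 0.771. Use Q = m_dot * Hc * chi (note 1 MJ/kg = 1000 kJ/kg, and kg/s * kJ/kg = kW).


Hc = 43.375 MJ/kg = 43.375 * 1000 kJ/kg = 43375 kJ/kg
Q = 0.081 kg/s * 43375 kJ/kg * 0.771 = 2708.8 kW

2708.8 kW


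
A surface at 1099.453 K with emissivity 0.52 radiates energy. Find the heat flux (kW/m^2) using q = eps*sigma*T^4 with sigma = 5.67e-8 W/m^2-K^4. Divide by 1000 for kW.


T^4 = 1.4612e+12
q = 0.52 * 5.67e-8 * 1.4612e+12 / 1000 = 43.082 kW/m^2

43.082 kW/m^2


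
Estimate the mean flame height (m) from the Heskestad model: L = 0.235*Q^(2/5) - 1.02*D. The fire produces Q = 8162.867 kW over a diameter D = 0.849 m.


Q^(2/5) = 36.706
0.235 * Q^(2/5) = 8.6259
1.02 * D = 0.86598
L = 7.7599 m

7.7599 m


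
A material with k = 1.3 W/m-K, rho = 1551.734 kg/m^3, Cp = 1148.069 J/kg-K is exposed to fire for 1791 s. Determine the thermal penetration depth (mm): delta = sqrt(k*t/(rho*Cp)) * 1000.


alpha = 1.3 / (1551.734 * 1148.069) = 7.2972e-07 m^2/s
alpha * t = 0.0013069
delta = sqrt(0.0013069) * 1000 = 36.152 mm

36.152 mm


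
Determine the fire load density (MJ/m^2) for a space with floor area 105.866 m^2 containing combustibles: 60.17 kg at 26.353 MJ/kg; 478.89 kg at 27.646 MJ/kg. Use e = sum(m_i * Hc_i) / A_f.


Total energy = 60.17*26.353 + 478.89*27.646
= 1585.660 + 13239.39
= 14825.05 MJ
e = 14825.05 / 105.866 = 140.04 MJ/m^2

140.04 MJ/m^2


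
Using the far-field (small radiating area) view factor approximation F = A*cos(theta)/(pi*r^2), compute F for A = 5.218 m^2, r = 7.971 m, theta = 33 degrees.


cos(33 deg) = 0.83867
pi*r^2 = 199.61
F = 5.218 * 0.83867 / 199.61 = 0.021924

0.021924


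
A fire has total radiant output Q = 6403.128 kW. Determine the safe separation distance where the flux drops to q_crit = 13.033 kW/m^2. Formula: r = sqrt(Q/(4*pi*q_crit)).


4*pi*q_crit = 163.78
Q/(4*pi*q_crit) = 39.097
r = sqrt(39.097) = 6.2527 m

6.2527 m


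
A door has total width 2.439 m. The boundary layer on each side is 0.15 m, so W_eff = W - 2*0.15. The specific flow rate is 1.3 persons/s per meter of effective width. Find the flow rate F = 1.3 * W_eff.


W_eff = 2.439 - 0.30 = 2.139 m
F = 1.3 * 2.139 = 2.7807 persons/s

2.7807 persons/s


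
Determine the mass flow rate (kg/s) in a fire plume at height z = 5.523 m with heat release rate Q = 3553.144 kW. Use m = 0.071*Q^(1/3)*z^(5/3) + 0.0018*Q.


Q^(1/3) = 15.259
z^(5/3) = 17.257
First term = 0.071 * 15.259 * 17.257 = 18.696
Second term = 0.0018 * 3553.144 = 6.3957
m = 25.092 kg/s

25.092 kg/s


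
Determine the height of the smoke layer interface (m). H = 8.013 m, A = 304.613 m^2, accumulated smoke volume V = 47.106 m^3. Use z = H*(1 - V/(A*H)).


V/(A*H) = 0.019299
1 - 0.019299 = 0.98070
z = 8.013 * 0.98070 = 7.8584 m

7.8584 m


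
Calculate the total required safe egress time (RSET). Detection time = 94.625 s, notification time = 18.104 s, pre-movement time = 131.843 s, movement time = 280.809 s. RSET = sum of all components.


Total = 94.625 + 18.104 + 131.843 + 280.809 = 525.381 s

525.381 s


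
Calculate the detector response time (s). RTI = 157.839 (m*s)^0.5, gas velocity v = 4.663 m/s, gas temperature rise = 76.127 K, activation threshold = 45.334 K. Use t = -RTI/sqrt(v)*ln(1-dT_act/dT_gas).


dT_act/dT_gas = 0.59550
ln(1 - 0.59550) = -0.90512
t = -157.839 / sqrt(4.663) * -0.90512 = 66.159 s

66.159 s


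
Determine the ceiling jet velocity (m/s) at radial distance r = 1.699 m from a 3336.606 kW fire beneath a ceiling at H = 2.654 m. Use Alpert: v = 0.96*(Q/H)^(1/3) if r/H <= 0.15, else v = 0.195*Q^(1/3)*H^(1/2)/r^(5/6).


r/H = 1.699 / 2.654 = 0.64017
r/H > 0.15, so v = 0.195*Q^(1/3)*H^(1/2)/r^(5/6)
Q^(1/3) = 14.943
H^(1/2) = 1.6291
r^(5/6) = 1.5553
v = 0.195 * 14.943 * 1.6291 / 1.5553 = 3.0521 m/s

3.0521 m/s


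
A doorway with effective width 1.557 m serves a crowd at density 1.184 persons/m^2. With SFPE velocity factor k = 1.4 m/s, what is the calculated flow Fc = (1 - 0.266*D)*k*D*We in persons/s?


1 - 0.266*D = 1 - 0.266*1.184 = 0.68506
Fs = 0.68506 * 1.4 * 1.184 = 1.1355 persons/(s*m)
Fc = 1.1355 * 1.557 = 1.7680 persons/s

1.7680 persons/s


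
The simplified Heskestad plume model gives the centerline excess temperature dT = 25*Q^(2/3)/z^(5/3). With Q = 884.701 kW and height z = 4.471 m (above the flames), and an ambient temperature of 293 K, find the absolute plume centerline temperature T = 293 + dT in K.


Q^(2/3) = 92.158
z^(5/3) = 12.134
dT = 25 * 92.158 / 12.134 = 189.87 K
T = 293 + 189.87 = 482.87 K

482.87 K


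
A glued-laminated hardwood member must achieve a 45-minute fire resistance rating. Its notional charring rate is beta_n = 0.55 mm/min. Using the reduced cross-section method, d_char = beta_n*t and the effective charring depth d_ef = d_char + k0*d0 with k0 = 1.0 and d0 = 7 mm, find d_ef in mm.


d_char = 0.55 * 45 = 24.75 mm
d_ef = 24.75 + 1.0*7 = 31.75 mm

31.75 mm


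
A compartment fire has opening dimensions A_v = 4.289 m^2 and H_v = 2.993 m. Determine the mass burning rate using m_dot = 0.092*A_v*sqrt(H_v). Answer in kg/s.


sqrt(H_v) = 1.7300
m_dot = 0.092 * 4.289 * 1.7300 = 0.68265 kg/s

0.68265 kg/s


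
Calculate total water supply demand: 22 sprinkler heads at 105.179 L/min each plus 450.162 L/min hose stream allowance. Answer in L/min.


Sprinkler demand = 22 * 105.179 = 2313.938 L/min
Total = 2313.938 + 450.162 = 2764.1 L/min

2764.1 L/min


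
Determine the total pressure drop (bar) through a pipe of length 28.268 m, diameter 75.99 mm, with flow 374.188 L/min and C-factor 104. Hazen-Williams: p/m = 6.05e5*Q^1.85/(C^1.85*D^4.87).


Q^1.85 = 57573
C^1.85 = 5389.0
D^4.87 = 1.4431e+09
p/m = 0.0044789 bar/m
p_total = 0.0044789 * 28.268 = 0.12661 bar

0.12661 bar


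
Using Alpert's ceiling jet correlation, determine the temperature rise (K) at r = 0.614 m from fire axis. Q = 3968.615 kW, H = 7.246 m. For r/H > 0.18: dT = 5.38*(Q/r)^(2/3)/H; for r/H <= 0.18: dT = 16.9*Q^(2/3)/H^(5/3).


r/H = 0.614 / 7.246 = 0.084736
r/H <= 0.18, so dT = 16.9*Q^(2/3)/H^(5/3)
Q^(2/3) = 250.66
H^(5/3) = 27.133
dT = 16.9 * 250.66 / 27.133 = 156.13 K

156.13 K


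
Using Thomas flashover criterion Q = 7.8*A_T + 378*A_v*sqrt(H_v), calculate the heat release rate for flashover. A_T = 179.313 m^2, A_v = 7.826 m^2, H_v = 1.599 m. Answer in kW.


7.8*A_T = 1398.6
sqrt(H_v) = 1.2645
378*A_v*sqrt(H_v) = 3740.7
Q = 1398.6 + 3740.7 = 5139.4 kW

5139.4 kW


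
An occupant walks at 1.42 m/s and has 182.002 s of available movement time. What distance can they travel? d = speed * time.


d = 1.42 * 182.002 = 258.44 m

258.44 m


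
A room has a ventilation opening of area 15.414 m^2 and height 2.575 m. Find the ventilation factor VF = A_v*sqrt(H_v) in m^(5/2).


sqrt(H_v) = 1.6047
VF = 15.414 * 1.6047 = 24.735 m^(5/2)

24.735 m^(5/2)


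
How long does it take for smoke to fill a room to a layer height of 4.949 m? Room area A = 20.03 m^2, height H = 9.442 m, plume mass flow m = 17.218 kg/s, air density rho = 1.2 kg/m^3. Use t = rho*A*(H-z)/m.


H - z = 4.493 m
t = 1.2 * 20.03 * 4.493 / 17.218 = 6.2721 s

6.2721 s


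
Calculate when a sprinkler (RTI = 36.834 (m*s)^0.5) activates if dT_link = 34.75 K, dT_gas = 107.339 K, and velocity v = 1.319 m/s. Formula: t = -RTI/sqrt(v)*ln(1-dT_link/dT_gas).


dT_link/dT_gas = 0.32374
ln(1 - 0.32374) = -0.39118
t = -36.834 / sqrt(1.319) * -0.39118 = 12.546 s

12.546 s


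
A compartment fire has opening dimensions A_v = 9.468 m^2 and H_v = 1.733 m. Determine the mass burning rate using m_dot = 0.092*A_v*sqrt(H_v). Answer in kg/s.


sqrt(H_v) = 1.3164
m_dot = 0.092 * 9.468 * 1.3164 = 1.1467 kg/s

1.1467 kg/s


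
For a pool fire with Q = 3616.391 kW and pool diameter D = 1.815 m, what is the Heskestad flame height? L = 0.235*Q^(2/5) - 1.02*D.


Q^(2/5) = 26.504
0.235 * Q^(2/5) = 6.2284
1.02 * D = 1.8513
L = 4.3771 m

4.3771 m


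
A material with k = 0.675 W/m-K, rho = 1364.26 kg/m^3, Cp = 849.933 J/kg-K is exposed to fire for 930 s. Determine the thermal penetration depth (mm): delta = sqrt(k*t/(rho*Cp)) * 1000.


alpha = 0.675 / (1364.26 * 849.933) = 5.8213e-07 m^2/s
alpha * t = 0.00054138
delta = sqrt(0.00054138) * 1000 = 23.268 mm

23.268 mm


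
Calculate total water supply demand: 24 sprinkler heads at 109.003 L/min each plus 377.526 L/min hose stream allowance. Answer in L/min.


Sprinkler demand = 24 * 109.003 = 2616.072 L/min
Total = 2616.072 + 377.526 = 2993.598 L/min

2993.598 L/min


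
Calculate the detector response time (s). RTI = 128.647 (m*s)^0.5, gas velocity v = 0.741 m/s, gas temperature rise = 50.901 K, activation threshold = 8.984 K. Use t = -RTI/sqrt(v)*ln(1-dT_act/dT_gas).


dT_act/dT_gas = 0.17650
ln(1 - 0.17650) = -0.19419
t = -128.647 / sqrt(0.741) * -0.19419 = 29.022 s

29.022 s


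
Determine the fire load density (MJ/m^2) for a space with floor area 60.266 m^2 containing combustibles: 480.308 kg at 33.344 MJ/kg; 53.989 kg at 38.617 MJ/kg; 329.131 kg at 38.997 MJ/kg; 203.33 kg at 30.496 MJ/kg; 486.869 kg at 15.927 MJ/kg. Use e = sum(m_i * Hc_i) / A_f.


Total energy = 480.308*33.344 + 53.989*38.617 + 329.131*38.997 + 203.33*30.496 + 486.869*15.927
= 16015.39 + 2084.893 + 12835.12 + 6200.752 + 7754.363
= 44890.52 MJ
e = 44890.52 / 60.266 = 744.87 MJ/m^2

744.87 MJ/m^2


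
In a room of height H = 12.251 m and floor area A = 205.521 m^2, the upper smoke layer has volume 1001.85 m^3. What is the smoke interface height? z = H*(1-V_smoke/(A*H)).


V/(A*H) = 0.39790
1 - 0.39790 = 0.60210
z = 12.251 * 0.60210 = 7.3763 m

7.3763 m


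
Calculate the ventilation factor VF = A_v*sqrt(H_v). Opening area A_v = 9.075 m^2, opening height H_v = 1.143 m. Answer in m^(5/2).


sqrt(H_v) = 1.0691
VF = 9.075 * 1.0691 = 9.7022 m^(5/2)

9.7022 m^(5/2)


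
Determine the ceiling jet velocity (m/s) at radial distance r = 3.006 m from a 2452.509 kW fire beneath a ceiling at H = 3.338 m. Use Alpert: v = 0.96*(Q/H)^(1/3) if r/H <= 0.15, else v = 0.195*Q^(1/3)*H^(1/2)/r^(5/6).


r/H = 3.006 / 3.338 = 0.90054
r/H > 0.15, so v = 0.195*Q^(1/3)*H^(1/2)/r^(5/6)
Q^(1/3) = 13.486
H^(1/2) = 1.8270
r^(5/6) = 2.5022
v = 0.195 * 13.486 * 1.8270 / 2.5022 = 1.9201 m/s

1.9201 m/s


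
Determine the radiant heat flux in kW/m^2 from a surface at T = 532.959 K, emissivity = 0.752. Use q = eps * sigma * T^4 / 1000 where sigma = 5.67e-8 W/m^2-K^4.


T^4 = 8.0682e+10
q = 0.752 * 5.67e-8 * 8.0682e+10 / 1000 = 3.4401 kW/m^2

3.4401 kW/m^2


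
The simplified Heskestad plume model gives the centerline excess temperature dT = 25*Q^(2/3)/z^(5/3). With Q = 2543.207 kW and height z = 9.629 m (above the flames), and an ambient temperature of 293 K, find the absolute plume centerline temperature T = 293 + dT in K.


Q^(2/3) = 186.32
z^(5/3) = 43.581
dT = 25 * 186.32 / 43.581 = 106.88 K
T = 293 + 106.88 = 399.88 K

399.88 K


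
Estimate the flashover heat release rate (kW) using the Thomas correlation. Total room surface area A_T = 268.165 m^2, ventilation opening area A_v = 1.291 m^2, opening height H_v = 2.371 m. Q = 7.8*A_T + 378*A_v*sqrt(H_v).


7.8*A_T = 2091.687
sqrt(H_v) = 1.5398
378*A_v*sqrt(H_v) = 751.42
Q = 2091.687 + 751.42 = 2843.1 kW

2843.1 kW


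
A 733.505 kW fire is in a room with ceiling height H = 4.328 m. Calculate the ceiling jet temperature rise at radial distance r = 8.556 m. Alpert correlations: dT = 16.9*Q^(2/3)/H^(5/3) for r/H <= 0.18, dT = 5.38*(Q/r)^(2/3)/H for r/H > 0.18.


r/H = 8.556 / 4.328 = 1.9769
r/H > 0.18, so dT = 5.38*(Q/r)^(2/3)/H
Q/r = 85.730
(Q/r)^(2/3) = 19.443
dT = 5.38 * 19.443 / 4.328 = 24.169 K

24.169 K


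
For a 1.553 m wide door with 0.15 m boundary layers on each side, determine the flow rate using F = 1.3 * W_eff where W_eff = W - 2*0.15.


W_eff = 1.553 - 0.30 = 1.253 m
F = 1.3 * 1.253 = 1.6289 persons/s

1.6289 persons/s


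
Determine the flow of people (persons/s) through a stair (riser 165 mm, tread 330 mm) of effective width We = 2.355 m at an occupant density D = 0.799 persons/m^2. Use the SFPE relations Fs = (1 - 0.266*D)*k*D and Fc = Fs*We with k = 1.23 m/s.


1 - 0.266*D = 1 - 0.266*0.799 = 0.78747
Fs = 0.78747 * 1.23 * 0.799 = 0.77390 persons/(s*m)
Fc = 0.77390 * 2.355 = 1.8225 persons/s

1.8225 persons/s


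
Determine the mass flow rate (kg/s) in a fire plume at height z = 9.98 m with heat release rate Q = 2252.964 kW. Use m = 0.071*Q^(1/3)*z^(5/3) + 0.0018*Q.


Q^(1/3) = 13.109
z^(5/3) = 46.261
First term = 0.071 * 13.109 * 46.261 = 43.059
Second term = 0.0018 * 2252.964 = 4.0553
m = 47.114 kg/s

47.114 kg/s


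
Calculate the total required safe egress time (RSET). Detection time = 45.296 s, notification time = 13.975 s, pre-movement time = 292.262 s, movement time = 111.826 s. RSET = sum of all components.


Total = 45.296 + 13.975 + 292.262 + 111.826 = 463.359 s

463.359 s


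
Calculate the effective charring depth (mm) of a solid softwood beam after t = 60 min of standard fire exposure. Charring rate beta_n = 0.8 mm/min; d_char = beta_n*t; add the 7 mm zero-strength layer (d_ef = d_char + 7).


d_char = 0.8 * 60 = 48 mm
d_ef = 48 + 1.0*7 = 55 mm

55 mm


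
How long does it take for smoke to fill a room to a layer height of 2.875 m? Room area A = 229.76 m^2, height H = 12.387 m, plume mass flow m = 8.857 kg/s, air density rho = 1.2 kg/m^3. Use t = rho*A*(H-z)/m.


H - z = 9.512 m
t = 1.2 * 229.76 * 9.512 / 8.857 = 296.10 s

296.10 s


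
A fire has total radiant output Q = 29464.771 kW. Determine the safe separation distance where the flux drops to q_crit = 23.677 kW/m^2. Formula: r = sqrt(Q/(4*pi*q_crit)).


4*pi*q_crit = 297.53
Q/(4*pi*q_crit) = 99.030
r = sqrt(99.030) = 9.9514 m

9.9514 m


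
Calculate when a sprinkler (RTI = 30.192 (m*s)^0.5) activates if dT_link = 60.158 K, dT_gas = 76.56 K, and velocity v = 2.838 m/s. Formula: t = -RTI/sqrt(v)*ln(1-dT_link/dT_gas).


dT_link/dT_gas = 0.78576
ln(1 - 0.78576) = -1.5407
t = -30.192 / sqrt(2.838) * -1.5407 = 27.612 s

27.612 s


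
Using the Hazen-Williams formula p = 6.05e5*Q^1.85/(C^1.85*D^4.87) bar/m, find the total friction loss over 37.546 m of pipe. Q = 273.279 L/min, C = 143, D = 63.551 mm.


Q^1.85 = 32190
C^1.85 = 9713.4
D^4.87 = 6.0424e+08
p/m = 0.0033182 bar/m
p_total = 0.0033182 * 37.546 = 0.12458 bar

0.12458 bar


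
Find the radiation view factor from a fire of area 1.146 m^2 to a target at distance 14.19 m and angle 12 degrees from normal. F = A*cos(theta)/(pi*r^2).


cos(12 deg) = 0.97815
pi*r^2 = 632.58
F = 1.146 * 0.97815 / 632.58 = 0.0017720

0.0017720


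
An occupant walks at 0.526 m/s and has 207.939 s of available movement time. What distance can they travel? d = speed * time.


d = 0.526 * 207.939 = 109.38 m

109.38 m


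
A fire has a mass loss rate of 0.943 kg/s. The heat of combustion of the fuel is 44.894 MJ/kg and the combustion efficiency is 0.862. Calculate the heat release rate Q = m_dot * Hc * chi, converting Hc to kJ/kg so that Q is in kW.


Hc = 44.894 MJ/kg = 44.894 * 1000 kJ/kg = 44894 kJ/kg
Q = 0.943 kg/s * 44894 kJ/kg * 0.862 = 36493 kW

36493 kW


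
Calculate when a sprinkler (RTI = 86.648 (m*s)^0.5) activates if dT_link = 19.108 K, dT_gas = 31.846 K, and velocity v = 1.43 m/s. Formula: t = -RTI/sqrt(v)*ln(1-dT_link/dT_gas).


dT_link/dT_gas = 0.60001
ln(1 - 0.60001) = -0.91632
t = -86.648 / sqrt(1.43) * -0.91632 = 66.396 s

66.396 s


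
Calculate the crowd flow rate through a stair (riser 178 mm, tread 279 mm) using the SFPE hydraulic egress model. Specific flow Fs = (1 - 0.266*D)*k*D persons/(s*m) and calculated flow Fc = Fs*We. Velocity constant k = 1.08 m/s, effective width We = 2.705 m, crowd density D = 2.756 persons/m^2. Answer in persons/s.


1 - 0.266*D = 1 - 0.266*2.756 = 0.26690
Fs = 0.26690 * 1.08 * 2.756 = 0.79443 persons/(s*m)
Fc = 0.79443 * 2.705 = 2.1489 persons/s

2.1489 persons/s


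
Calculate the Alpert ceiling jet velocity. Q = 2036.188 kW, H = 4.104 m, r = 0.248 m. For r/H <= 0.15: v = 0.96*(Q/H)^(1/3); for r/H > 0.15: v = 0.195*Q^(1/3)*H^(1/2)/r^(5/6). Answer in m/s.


r/H = 0.248 / 4.104 = 0.060429
r/H <= 0.15, so v = 0.96*(Q/H)^(1/3)
Q/H = 496.15
(Q/H)^(1/3) = 7.9166
v = 0.96 * 7.9166 = 7.5999 m/s

7.5999 m/s


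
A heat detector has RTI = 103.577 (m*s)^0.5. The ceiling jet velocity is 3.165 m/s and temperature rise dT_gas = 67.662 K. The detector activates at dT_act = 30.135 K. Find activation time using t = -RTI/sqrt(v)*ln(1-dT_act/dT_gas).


dT_act/dT_gas = 0.44538
ln(1 - 0.44538) = -0.58946
t = -103.577 / sqrt(3.165) * -0.58946 = 34.319 s

34.319 s


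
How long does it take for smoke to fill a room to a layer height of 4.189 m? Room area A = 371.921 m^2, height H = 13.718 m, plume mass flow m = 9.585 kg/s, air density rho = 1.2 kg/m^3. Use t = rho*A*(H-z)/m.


H - z = 9.529 m
t = 1.2 * 371.921 * 9.529 / 9.585 = 443.70 s

443.70 s


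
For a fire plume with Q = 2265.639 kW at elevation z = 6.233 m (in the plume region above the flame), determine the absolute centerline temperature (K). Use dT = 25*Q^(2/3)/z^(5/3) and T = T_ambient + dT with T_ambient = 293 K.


Q^(2/3) = 172.50
z^(5/3) = 21.110
dT = 25 * 172.50 / 21.110 = 204.29 K
T = 293 + 204.29 = 497.29 K

497.29 K


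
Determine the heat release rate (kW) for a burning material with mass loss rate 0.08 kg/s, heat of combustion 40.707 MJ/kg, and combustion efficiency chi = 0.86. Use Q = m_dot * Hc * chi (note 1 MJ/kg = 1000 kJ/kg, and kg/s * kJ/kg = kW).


Hc = 40.707 MJ/kg = 40.707 * 1000 kJ/kg = 40707 kJ/kg
Q = 0.08 kg/s * 40707 kJ/kg * 0.86 = 2800.6 kW

2800.6 kW


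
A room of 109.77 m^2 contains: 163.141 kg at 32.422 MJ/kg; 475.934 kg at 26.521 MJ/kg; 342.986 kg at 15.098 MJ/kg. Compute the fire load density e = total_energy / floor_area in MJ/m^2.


Total energy = 163.141*32.422 + 475.934*26.521 + 342.986*15.098
= 5289.358 + 12622.25 + 5178.403
= 23090.01 MJ
e = 23090.01 / 109.77 = 210.35 MJ/m^2

210.35 MJ/m^2


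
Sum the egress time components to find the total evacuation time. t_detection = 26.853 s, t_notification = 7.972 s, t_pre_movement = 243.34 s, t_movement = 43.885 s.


Total = 26.853 + 7.972 + 243.34 + 43.885 = 322.05 s

322.05 s


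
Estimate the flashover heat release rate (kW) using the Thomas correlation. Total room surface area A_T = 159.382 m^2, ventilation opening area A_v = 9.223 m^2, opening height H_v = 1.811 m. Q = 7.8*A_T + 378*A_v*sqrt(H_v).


7.8*A_T = 1243.2
sqrt(H_v) = 1.3457
378*A_v*sqrt(H_v) = 4691.6
Q = 1243.2 + 4691.6 = 5934.8 kW

5934.8 kW


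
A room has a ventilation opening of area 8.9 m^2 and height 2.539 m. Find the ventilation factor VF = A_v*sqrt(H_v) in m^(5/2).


sqrt(H_v) = 1.5934
VF = 8.9 * 1.5934 = 14.181 m^(5/2)

14.181 m^(5/2)


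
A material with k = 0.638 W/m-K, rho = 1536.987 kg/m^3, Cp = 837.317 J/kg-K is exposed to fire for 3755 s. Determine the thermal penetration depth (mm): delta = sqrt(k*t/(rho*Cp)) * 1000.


alpha = 0.638 / (1536.987 * 837.317) = 4.9575e-07 m^2/s
alpha * t = 0.0018615
delta = sqrt(0.0018615) * 1000 = 43.145 mm

43.145 mm


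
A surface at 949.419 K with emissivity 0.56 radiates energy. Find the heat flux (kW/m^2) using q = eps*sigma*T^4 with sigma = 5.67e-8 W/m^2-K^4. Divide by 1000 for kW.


T^4 = 8.1252e+11
q = 0.56 * 5.67e-8 * 8.1252e+11 / 1000 = 25.799 kW/m^2

25.799 kW/m^2


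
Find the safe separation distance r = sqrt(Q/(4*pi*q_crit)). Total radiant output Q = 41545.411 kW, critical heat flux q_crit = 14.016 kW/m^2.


4*pi*q_crit = 176.13
Q/(4*pi*q_crit) = 235.88
r = sqrt(235.88) = 15.358 m

15.358 m


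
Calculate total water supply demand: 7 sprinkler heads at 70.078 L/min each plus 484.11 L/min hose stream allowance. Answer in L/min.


Sprinkler demand = 7 * 70.078 = 490.546 L/min
Total = 490.546 + 484.11 = 974.656 L/min

974.656 L/min


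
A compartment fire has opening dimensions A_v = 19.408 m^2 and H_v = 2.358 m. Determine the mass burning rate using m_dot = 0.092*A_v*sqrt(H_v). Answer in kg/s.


sqrt(H_v) = 1.5356
m_dot = 0.092 * 19.408 * 1.5356 = 2.7418 kg/s

2.7418 kg/s


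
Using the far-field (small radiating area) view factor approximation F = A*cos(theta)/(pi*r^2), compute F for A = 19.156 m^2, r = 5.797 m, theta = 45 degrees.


cos(45 deg) = 0.70711
pi*r^2 = 105.57
F = 19.156 * 0.70711 / 105.57 = 0.12830

0.12830


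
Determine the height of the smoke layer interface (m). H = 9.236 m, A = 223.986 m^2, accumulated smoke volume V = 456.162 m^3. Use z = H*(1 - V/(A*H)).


V/(A*H) = 0.22050
1 - 0.22050 = 0.77950
z = 9.236 * 0.77950 = 7.1994 m

7.1994 m


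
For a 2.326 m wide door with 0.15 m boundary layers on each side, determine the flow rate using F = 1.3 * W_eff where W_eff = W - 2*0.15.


W_eff = 2.326 - 0.30 = 2.026 m
F = 1.3 * 2.026 = 2.6338 persons/s

2.6338 persons/s


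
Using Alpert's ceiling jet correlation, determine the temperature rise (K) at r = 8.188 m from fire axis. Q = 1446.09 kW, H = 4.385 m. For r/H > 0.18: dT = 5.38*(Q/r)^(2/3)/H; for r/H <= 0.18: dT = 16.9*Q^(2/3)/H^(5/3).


r/H = 8.188 / 4.385 = 1.8673
r/H > 0.18, so dT = 5.38*(Q/r)^(2/3)/H
Q/r = 176.61
(Q/r)^(2/3) = 31.478
dT = 5.38 * 31.478 / 4.385 = 38.621 K

38.621 K


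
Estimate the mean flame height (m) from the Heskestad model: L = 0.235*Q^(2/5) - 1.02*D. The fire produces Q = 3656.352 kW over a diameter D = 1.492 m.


Q^(2/5) = 26.621
0.235 * Q^(2/5) = 6.2559
1.02 * D = 1.5218
L = 4.7340 m

4.7340 m


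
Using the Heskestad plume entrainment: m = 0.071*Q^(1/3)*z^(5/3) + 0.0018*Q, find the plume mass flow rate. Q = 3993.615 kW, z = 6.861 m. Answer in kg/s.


Q^(1/3) = 15.866
z^(5/3) = 24.773
First term = 0.071 * 15.866 * 24.773 = 27.906
Second term = 0.0018 * 3993.615 = 7.1885
m = 35.094 kg/s

35.094 kg/s


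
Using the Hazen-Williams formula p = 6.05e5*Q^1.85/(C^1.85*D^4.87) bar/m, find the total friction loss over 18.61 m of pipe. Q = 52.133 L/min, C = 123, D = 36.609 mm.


Q^1.85 = 1502.0
C^1.85 = 7350.6
D^4.87 = 4.1179e+07
p/m = 0.0030020 bar/m
p_total = 0.0030020 * 18.61 = 0.055868 bar

0.055868 bar


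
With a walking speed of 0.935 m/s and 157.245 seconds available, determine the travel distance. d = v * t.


d = 0.935 * 157.245 = 147.02 m

147.02 m


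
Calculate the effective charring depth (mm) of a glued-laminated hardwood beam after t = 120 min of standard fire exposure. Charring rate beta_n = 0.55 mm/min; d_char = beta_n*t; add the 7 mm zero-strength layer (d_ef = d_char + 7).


d_char = 0.55 * 120 = 66 mm
d_ef = 66 + 1.0*7 = 73 mm

73 mm


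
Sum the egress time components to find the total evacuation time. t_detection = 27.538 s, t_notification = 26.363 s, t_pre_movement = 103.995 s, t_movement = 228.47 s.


Total = 27.538 + 26.363 + 103.995 + 228.47 = 386.366 s

386.366 s


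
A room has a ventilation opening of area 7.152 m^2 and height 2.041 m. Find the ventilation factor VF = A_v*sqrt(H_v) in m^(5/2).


sqrt(H_v) = 1.4286
VF = 7.152 * 1.4286 = 10.218 m^(5/2)

10.218 m^(5/2)


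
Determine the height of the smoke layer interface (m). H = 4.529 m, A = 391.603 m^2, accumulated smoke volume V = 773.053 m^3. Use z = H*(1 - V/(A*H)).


V/(A*H) = 0.43587
1 - 0.43587 = 0.56413
z = 4.529 * 0.56413 = 2.5549 m

2.5549 m


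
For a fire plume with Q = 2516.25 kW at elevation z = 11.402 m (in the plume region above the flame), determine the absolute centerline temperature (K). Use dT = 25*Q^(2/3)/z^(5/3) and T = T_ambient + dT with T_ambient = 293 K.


Q^(2/3) = 185.00
z^(5/3) = 57.761
dT = 25 * 185.00 / 57.761 = 80.071 K
T = 293 + 80.071 = 373.07 K

373.07 K


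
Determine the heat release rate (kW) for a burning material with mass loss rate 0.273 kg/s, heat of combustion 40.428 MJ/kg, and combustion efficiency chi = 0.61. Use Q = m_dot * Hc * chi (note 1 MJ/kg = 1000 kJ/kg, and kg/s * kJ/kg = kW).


Hc = 40.428 MJ/kg = 40.428 * 1000 kJ/kg = 40428 kJ/kg
Q = 0.273 kg/s * 40428 kJ/kg * 0.61 = 6732.5 kW

6732.5 kW


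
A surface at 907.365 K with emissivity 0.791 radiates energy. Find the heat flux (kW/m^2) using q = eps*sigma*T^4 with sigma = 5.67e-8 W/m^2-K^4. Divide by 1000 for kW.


T^4 = 6.7784e+11
q = 0.791 * 5.67e-8 * 6.7784e+11 / 1000 = 30.401 kW/m^2

30.401 kW/m^2


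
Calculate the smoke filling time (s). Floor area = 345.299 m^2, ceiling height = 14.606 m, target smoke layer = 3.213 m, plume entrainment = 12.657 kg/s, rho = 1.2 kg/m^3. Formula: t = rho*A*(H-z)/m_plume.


H - z = 11.393 m
t = 1.2 * 345.299 * 11.393 / 12.657 = 372.98 s

372.98 s


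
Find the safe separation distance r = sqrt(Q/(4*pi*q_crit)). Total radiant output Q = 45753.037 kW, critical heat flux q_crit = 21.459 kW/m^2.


4*pi*q_crit = 269.66
Q/(4*pi*q_crit) = 169.67
r = sqrt(169.67) = 13.026 m

13.026 m


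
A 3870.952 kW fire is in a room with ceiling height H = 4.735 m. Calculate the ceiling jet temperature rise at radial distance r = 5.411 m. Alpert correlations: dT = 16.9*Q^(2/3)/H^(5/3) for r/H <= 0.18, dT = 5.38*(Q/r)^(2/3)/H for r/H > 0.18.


r/H = 5.411 / 4.735 = 1.1428
r/H > 0.18, so dT = 5.38*(Q/r)^(2/3)/H
Q/r = 715.39
(Q/r)^(2/3) = 79.988
dT = 5.38 * 79.988 / 4.735 = 90.884 K

90.884 K


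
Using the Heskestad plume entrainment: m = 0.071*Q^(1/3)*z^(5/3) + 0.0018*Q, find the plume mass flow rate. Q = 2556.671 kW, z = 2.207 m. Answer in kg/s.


Q^(1/3) = 13.674
z^(5/3) = 3.7411
First term = 0.071 * 13.674 * 3.7411 = 3.6321
Second term = 0.0018 * 2556.671 = 4.6020
m = 8.2341 kg/s

8.2341 kg/s


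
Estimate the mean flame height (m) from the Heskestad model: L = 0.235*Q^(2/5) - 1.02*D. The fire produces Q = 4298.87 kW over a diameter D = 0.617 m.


Q^(2/5) = 28.402
0.235 * Q^(2/5) = 6.6744
1.02 * D = 0.62934
L = 6.0450 m

6.0450 m


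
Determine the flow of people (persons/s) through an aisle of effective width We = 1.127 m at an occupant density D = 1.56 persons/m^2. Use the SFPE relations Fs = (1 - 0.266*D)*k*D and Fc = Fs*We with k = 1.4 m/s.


1 - 0.266*D = 1 - 0.266*1.56 = 0.58504
Fs = 0.58504 * 1.4 * 1.56 = 1.2777 persons/(s*m)
Fc = 1.2777 * 1.127 = 1.4400 persons/s

1.4400 persons/s


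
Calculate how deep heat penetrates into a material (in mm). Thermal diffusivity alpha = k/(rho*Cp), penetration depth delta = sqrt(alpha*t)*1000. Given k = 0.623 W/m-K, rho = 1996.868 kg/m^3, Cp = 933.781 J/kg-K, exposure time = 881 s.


alpha = 0.623 / (1996.868 * 933.781) = 3.3411e-07 m^2/s
alpha * t = 0.00029435
delta = sqrt(0.00029435) * 1000 = 17.157 mm

17.157 mm


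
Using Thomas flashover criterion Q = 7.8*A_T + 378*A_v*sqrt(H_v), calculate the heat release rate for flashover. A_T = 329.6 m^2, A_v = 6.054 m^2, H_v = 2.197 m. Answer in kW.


7.8*A_T = 2570.88
sqrt(H_v) = 1.4822
378*A_v*sqrt(H_v) = 3391.9
Q = 2570.88 + 3391.9 = 5962.8 kW

5962.8 kW


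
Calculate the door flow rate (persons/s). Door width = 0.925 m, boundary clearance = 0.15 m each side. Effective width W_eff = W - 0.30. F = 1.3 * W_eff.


W_eff = 0.925 - 0.30 = 0.625 m
F = 1.3 * 0.625 = 0.81250 persons/s

0.81250 persons/s


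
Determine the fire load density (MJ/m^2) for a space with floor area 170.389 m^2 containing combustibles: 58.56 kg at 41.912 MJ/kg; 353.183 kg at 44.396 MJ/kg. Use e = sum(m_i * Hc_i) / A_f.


Total energy = 58.56*41.912 + 353.183*44.396
= 2454.367 + 15679.91
= 18134.28 MJ
e = 18134.28 / 170.389 = 106.43 MJ/m^2

106.43 MJ/m^2


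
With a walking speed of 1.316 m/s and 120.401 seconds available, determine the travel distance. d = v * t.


d = 1.316 * 120.401 = 158.45 m

158.45 m


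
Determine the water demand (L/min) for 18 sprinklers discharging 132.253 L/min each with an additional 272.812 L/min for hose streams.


Sprinkler demand = 18 * 132.253 = 2380.554 L/min
Total = 2380.554 + 272.812 = 2653.366 L/min

2653.366 L/min


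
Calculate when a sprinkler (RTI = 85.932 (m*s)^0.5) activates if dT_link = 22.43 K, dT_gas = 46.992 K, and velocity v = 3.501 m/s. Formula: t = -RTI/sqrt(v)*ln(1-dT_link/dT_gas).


dT_link/dT_gas = 0.47732
ln(1 - 0.47732) = -0.64878
t = -85.932 / sqrt(3.501) * -0.64878 = 29.796 s

29.796 s


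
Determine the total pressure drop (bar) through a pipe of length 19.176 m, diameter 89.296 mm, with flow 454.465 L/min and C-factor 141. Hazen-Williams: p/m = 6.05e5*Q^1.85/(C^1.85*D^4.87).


Q^1.85 = 82485
C^1.85 = 9463.6
D^4.87 = 3.1663e+09
p/m = 0.0016654 bar/m
p_total = 0.0016654 * 19.176 = 0.031936 bar

0.031936 bar


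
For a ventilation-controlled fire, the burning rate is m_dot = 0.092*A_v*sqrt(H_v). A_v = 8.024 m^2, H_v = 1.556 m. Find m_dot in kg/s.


sqrt(H_v) = 1.2474
m_dot = 0.092 * 8.024 * 1.2474 = 0.92084 kg/s

0.92084 kg/s


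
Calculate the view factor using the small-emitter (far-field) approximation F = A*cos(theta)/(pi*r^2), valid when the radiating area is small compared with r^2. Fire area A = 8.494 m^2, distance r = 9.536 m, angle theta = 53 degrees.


cos(53 deg) = 0.60182
pi*r^2 = 285.68
F = 8.494 * 0.60182 / 285.68 = 0.017893

0.017893


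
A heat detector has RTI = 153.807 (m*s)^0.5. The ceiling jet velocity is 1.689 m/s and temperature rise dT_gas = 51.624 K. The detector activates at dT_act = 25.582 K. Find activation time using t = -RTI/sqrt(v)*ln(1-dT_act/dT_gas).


dT_act/dT_gas = 0.49554
ln(1 - 0.49554) = -0.68428
t = -153.807 / sqrt(1.689) * -0.68428 = 80.983 s

80.983 s


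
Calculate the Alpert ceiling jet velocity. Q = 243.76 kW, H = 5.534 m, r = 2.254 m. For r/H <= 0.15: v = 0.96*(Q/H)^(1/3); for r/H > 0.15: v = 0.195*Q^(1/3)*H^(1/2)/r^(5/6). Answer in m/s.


r/H = 2.254 / 5.534 = 0.40730
r/H > 0.15, so v = 0.195*Q^(1/3)*H^(1/2)/r^(5/6)
Q^(1/3) = 6.2468
H^(1/2) = 2.3524
r^(5/6) = 1.9685
v = 0.195 * 6.2468 * 2.3524 / 1.9685 = 1.4557 m/s

1.4557 m/s


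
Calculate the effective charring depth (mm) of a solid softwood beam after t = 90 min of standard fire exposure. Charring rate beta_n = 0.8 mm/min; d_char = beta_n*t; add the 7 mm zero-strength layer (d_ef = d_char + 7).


d_char = 0.8 * 90 = 72 mm
d_ef = 72 + 1.0*7 = 79 mm

79 mm


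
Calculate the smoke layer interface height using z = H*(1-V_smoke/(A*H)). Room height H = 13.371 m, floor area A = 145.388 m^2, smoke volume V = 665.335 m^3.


V/(A*H) = 0.34225
1 - 0.34225 = 0.65775
z = 13.371 * 0.65775 = 8.7947 m

8.7947 m


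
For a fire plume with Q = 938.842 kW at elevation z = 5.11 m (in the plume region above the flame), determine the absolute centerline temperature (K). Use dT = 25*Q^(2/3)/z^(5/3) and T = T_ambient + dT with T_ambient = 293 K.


Q^(2/3) = 95.880
z^(5/3) = 15.160
dT = 25 * 95.880 / 15.160 = 158.11 K
T = 293 + 158.11 = 451.11 K

451.11 K


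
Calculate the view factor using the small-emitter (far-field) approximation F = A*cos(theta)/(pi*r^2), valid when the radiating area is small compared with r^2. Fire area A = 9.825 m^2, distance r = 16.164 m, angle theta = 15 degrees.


cos(15 deg) = 0.96593
pi*r^2 = 820.82
F = 9.825 * 0.96593 / 820.82 = 0.011562

0.011562


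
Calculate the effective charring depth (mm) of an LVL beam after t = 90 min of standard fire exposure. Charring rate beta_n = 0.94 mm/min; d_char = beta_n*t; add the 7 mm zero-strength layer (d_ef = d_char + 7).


d_char = 0.94 * 90 = 84.6 mm
d_ef = 84.6 + 1.0*7 = 91.6 mm

91.6 mm


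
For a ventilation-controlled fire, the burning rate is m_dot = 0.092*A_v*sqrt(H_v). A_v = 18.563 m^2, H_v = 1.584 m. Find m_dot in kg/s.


sqrt(H_v) = 1.2586
m_dot = 0.092 * 18.563 * 1.2586 = 2.1494 kg/s

2.1494 kg/s


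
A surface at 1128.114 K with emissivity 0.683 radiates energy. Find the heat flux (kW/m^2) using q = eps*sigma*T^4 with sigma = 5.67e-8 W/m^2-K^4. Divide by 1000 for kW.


T^4 = 1.6196e+12
q = 0.683 * 5.67e-8 * 1.6196e+12 / 1000 = 62.721 kW/m^2

62.721 kW/m^2


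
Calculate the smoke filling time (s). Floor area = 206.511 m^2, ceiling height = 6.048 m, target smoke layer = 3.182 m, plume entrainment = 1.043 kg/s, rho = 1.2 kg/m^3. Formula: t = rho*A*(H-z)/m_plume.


H - z = 2.866 m
t = 1.2 * 206.511 * 2.866 / 1.043 = 680.95 s

680.95 s


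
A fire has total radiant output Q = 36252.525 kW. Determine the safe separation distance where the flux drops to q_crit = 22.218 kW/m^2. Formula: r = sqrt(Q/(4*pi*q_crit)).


4*pi*q_crit = 279.20
Q/(4*pi*q_crit) = 129.84
r = sqrt(129.84) = 11.395 m

11.395 m


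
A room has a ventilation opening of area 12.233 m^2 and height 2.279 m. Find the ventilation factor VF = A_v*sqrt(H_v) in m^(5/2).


sqrt(H_v) = 1.5096
VF = 12.233 * 1.5096 = 18.467 m^(5/2)

18.467 m^(5/2)


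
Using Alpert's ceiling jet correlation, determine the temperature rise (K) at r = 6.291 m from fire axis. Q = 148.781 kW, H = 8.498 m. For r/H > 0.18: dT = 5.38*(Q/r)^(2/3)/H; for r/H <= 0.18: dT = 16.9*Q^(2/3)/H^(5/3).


r/H = 6.291 / 8.498 = 0.74029
r/H > 0.18, so dT = 5.38*(Q/r)^(2/3)/H
Q/r = 23.650
(Q/r)^(2/3) = 8.2392
dT = 5.38 * 8.2392 / 8.498 = 5.2162 K

5.2162 K


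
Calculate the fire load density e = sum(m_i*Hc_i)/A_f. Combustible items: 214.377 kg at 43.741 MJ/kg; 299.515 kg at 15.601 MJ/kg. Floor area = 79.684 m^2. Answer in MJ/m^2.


Total energy = 214.377*43.741 + 299.515*15.601
= 9377.064 + 4672.734
= 14049.80 MJ
e = 14049.80 / 79.684 = 176.32 MJ/m^2

176.32 MJ/m^2


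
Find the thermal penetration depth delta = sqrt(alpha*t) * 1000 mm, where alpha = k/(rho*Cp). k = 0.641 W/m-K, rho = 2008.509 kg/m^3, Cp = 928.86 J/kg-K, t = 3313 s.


alpha = 0.641 / (2008.509 * 928.86) = 3.4358e-07 m^2/s
alpha * t = 0.0011383
delta = sqrt(0.0011383) * 1000 = 33.739 mm

33.739 mm


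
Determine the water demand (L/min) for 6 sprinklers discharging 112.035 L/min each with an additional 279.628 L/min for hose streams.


Sprinkler demand = 6 * 112.035 = 672.21 L/min
Total = 672.21 + 279.628 = 951.838 L/min

951.838 L/min


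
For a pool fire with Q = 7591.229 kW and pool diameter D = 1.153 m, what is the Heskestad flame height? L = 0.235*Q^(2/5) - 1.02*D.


Q^(2/5) = 35.655
0.235 * Q^(2/5) = 8.3790
1.02 * D = 1.1761
L = 7.2029 m

7.2029 m


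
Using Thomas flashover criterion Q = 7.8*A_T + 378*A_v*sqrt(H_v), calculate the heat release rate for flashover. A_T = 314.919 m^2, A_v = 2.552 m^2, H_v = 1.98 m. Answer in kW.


7.8*A_T = 2456.4
sqrt(H_v) = 1.4071
378*A_v*sqrt(H_v) = 1357.4
Q = 2456.4 + 1357.4 = 3813.8 kW

3813.8 kW


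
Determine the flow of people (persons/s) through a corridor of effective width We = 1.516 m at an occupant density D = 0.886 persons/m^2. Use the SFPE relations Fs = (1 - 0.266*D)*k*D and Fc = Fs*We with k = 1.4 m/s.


1 - 0.266*D = 1 - 0.266*0.886 = 0.76432
Fs = 0.76432 * 1.4 * 0.886 = 0.94807 persons/(s*m)
Fc = 0.94807 * 1.516 = 1.4373 persons/s

1.4373 persons/s


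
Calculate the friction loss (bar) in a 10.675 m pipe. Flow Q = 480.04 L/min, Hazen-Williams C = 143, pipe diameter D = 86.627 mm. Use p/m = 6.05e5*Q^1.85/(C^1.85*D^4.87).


Q^1.85 = 91277
C^1.85 = 9713.4
D^4.87 = 2.7313e+09
p/m = 0.0020815 bar/m
p_total = 0.0020815 * 10.675 = 0.022220 bar

0.022220 bar


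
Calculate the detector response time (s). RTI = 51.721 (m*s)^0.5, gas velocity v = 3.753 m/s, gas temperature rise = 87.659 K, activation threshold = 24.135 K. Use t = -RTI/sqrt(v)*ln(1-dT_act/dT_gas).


dT_act/dT_gas = 0.27533
ln(1 - 0.27533) = -0.32204
t = -51.721 / sqrt(3.753) * -0.32204 = 8.5977 s

8.5977 s


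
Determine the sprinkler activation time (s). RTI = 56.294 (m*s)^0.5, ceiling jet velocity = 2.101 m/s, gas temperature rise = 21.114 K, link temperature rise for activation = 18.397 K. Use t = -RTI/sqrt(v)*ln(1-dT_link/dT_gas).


dT_link/dT_gas = 0.87132
ln(1 - 0.87132) = -2.0504
t = -56.294 / sqrt(2.101) * -2.0504 = 79.632 s

79.632 s


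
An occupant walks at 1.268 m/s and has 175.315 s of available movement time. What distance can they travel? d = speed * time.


d = 1.268 * 175.315 = 222.30 m

222.30 m


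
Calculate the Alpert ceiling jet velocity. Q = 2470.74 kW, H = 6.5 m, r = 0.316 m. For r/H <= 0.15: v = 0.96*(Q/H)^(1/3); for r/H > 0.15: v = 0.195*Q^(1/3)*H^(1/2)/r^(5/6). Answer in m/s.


r/H = 0.316 / 6.5 = 0.048615
r/H <= 0.15, so v = 0.96*(Q/H)^(1/3)
Q/H = 380.11
(Q/H)^(1/3) = 7.2439
v = 0.96 * 7.2439 = 6.9541 m/s

6.9541 m/s


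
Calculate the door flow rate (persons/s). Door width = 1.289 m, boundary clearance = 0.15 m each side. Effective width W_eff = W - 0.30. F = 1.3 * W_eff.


W_eff = 1.289 - 0.30 = 0.989 m
F = 1.3 * 0.989 = 1.2857 persons/s

1.2857 persons/s
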